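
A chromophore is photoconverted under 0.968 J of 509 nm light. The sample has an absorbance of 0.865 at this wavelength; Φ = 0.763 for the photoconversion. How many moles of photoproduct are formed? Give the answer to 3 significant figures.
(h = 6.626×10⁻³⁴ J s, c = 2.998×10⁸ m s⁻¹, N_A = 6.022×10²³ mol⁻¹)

Photon energy at 509 nm: hc/λ = (6.626×10⁻³⁴)(2.998×10⁸)/(509×10⁻⁹) = 3.903×10⁻¹⁹ J.
Photons incident: 0.968 / 3.903×10⁻¹⁹ = 2.480×10¹⁸, i.e. 2.480×10¹⁸/6.022×10²³ = 4.118×10⁻⁶ mol.
Fraction absorbed: 1 − 10^(−0.865) = 0.8635.
Photons absorbed: 0.8635 × 4.118×10⁻⁶ = 3.556×10⁻⁶ mol.
Product: Φ × n_abs = 0.763 × 3.556×10⁻⁶ = 2.713×10⁻⁶ mol.

2.71×10⁻⁶ mol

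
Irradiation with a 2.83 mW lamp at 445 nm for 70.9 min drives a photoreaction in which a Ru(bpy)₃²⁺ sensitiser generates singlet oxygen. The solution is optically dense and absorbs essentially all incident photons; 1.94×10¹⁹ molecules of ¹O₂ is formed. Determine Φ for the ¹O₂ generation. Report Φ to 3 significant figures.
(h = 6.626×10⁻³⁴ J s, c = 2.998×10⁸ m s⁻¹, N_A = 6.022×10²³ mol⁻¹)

Product: 1.94×10¹⁹ / 6.022×10²³ = 3.222×10⁻⁵ mol.
Photon energy at 445 nm: hc/λ = (6.626×10⁻³⁴)(2.998×10⁸)/(445×10⁻⁹) = 4.464×10⁻¹⁹ J.
Energy delivered: (2.83 mW)(4254 s) = 12.04 J.
Photons incident: 12.04 / 4.464×10⁻¹⁹ = 2.697×10¹⁹, i.e. 2.697×10¹⁹/6.022×10²³ = 4.479×10⁻⁵ mol.
Φ = 3.222×10⁻⁵ mol / 4.479×10⁻⁵ mol photons = 0.719.

Φ = 0.719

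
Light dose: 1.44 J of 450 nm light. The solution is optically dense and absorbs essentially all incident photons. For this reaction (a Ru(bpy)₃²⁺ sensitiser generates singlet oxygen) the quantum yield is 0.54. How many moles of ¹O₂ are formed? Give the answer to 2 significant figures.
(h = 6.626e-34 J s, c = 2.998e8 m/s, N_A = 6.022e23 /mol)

2.9e-6 mol

Photon energy at 450 nm: hc/λ = (6.626e-34)(2.998e8)/(450e-9) = 4.414e-19 J.
Photons incident: 1.44 / 4.414e-19 = 3.262e18, i.e. 3.262e18/6.022e23 = 5.417e-6 mol.
Product: Φ × n_abs = 0.54 × 5.417e-6 = 2.925e-6 mol.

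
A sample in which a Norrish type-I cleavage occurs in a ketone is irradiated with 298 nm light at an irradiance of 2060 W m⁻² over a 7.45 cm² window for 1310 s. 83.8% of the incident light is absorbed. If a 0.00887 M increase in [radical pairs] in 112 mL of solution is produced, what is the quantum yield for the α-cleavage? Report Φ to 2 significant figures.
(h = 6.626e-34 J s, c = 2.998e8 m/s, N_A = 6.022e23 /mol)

Φ = 0.24

Product: (0.00887 M)(0.112 L) = 9.934e-4 mol.
Photon energy at 298 nm: hc/λ = (6.626e-34)(2.998e8)/(298e-9) = 6.666e-19 J.
Energy delivered: (2060 W m⁻²)(7.45e-4 m²)(1310 s) = 2010 J.
Photons incident: 2010 / 6.666e-19 = 3.015e21, i.e. 3.015e21/6.022e23 = 0.005007 mol.
Photons absorbed: 0.838 × 0.005007 = 0.004196 mol.
Φ = 9.934e-4 mol / 0.004196 mol photons = 0.24.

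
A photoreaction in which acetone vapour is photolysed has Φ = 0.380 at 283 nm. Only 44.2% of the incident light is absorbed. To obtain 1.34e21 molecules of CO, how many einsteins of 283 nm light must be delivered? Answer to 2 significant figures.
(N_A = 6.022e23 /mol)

Product: 1.34e21 / 6.022e23 = 0.002225 mol.
Photons that must be absorbed: 0.002225 / 0.380 = 0.005855 mol.
Incident photons needed: 0.005855 / 0.442 = 0.01325 mol.

0.013 einstein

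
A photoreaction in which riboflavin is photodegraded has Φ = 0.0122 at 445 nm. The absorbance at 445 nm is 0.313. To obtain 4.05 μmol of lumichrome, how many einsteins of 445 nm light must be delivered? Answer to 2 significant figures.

Product: 4.05 μmol = 4.05×10⁻⁶ mol.
Photons that must be absorbed: 4.05×10⁻⁶ / 0.0122 = 3.320×10⁻⁴ mol.
Fraction absorbed: 1 − 10^(−0.313) = 0.5136.
Incident photons needed: 3.320×10⁻⁴ / 0.5136 = 6.464×10⁻⁴ mol.

6.5×10⁻⁴ einstein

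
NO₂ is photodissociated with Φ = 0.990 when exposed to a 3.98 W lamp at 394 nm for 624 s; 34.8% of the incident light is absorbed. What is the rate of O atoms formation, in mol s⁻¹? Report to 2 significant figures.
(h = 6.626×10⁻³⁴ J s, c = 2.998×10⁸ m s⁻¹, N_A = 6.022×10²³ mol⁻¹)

4.5×10⁻⁶ mol s⁻¹

Photon energy at 394 nm: hc/λ = (6.626×10⁻³⁴)(2.998×10⁸)/(394×10⁻⁹) = 5.042×10⁻¹⁹ J.
Energy delivered: (3.98 W)(624 s) = 2484 J.
Photons incident: 2484 / 5.042×10⁻¹⁹ = 4.927×10²¹, i.e. 4.927×10²¹/6.022×10²³ = 0.008182 mol.
Photons absorbed: 0.348 × 0.008182 = 0.002847 mol.
Product formed: 0.990 × 0.002847 = 0.002819 mol.
Rate: 0.002819 / 624 s = 4.5×10⁻⁶ mol s⁻¹.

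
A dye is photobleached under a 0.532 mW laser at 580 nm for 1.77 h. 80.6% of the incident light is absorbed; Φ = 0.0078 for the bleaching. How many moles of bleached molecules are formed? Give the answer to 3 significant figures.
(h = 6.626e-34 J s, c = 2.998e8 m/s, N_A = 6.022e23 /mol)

Photon energy at 580 nm: hc/λ = (6.626e-34)(2.998e8)/(580e-9) = 3.425e-19 J.
Energy delivered: (0.532 mW)(6372 s) = 3.390 J.
Photons incident: 3.390 / 3.425e-19 = 9.898e18, i.e. 9.898e18/6.022e23 = 1.644e-5 mol.
Photons absorbed: 0.806 × 1.644e-5 = 1.325e-5 mol.
Product: Φ × n_abs = 0.0078 × 1.325e-5 = 1.034e-7 mol.

1.03e-7 mol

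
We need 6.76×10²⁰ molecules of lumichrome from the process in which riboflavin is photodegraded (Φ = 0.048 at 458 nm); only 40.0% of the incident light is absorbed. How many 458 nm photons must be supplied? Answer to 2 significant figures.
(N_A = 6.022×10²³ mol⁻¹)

3.5×10²² photons

Product: 6.76×10²⁰ / 6.022×10²³ = 0.001123 mol.
Photons that must be absorbed: 0.001123 / 0.048 = 0.02340 mol.
Incident photons needed: 0.02340 / 0.400 = 0.05850 mol.
Photon count: 0.05850 × 6.022×10²³ = 3.5×10²².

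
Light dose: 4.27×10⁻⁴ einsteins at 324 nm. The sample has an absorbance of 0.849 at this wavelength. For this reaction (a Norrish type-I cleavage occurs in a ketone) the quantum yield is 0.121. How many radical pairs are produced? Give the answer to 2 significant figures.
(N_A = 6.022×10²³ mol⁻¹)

Fraction absorbed: 1 − 10^(−0.849) = 0.8584.
Photons absorbed: 0.8584 × 4.27×10⁻⁴ = 3.665×10⁻⁴ mol.
Product: Φ × n_abs = 0.121 × 3.665×10⁻⁴ = 4.435×10⁻⁵ mol.
As a count: 4.435×10⁻⁵ × 6.022×10²³ = 2.7×10¹⁹.

2.7×10¹⁹ radical pairs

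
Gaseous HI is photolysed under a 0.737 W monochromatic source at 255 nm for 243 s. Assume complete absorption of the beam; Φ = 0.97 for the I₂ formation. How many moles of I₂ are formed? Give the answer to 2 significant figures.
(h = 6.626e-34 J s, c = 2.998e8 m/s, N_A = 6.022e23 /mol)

3.7e-4 mol

Photon energy at 255 nm: hc/λ = (6.626e-34)(2.998e8)/(255e-9) = 7.790e-19 J.
Energy delivered: (0.737 W)(243 s) = 179.1 J.
Photons incident: 179.1 / 7.790e-19 = 2.299e20, i.e. 2.299e20/6.022e23 = 3.818e-4 mol.
Product: Φ × n_abs = 0.97 × 3.818e-4 = 3.703e-4 mol.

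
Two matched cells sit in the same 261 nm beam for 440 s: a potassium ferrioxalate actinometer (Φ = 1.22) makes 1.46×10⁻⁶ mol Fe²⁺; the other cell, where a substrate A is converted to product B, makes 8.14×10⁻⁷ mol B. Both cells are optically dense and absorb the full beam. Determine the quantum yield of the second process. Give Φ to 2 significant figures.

Photons absorbed by the actinometer: 1.46×10⁻⁶ / 1.22 = 1.197×10⁻⁶ mol.
Φ(unknown) = 8.14×10⁻⁷ / 1.197×10⁻⁶ = 0.68.

Φ = 0.68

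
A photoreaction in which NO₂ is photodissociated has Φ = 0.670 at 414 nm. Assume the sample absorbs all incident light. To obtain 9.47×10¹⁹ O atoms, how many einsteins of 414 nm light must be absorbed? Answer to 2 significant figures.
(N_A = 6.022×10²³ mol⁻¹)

2.3×10⁻⁴ einstein

Product: 9.47×10¹⁹ / 6.022×10²³ = 1.573×10⁻⁴ mol.
Photons that must be absorbed: 1.573×10⁻⁴ / 0.670 = 2.348×10⁻⁴ mol.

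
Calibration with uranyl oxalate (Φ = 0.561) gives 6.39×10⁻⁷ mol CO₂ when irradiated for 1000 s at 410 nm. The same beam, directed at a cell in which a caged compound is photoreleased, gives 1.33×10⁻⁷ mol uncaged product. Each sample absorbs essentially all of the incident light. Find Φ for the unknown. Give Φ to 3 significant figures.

Photons absorbed by the actinometer: 6.39×10⁻⁷ / 0.561 = 1.139×10⁻⁶ mol.
Φ(unknown) = 1.33×10⁻⁷ / 1.139×10⁻⁶ = 0.117.

Φ = 0.117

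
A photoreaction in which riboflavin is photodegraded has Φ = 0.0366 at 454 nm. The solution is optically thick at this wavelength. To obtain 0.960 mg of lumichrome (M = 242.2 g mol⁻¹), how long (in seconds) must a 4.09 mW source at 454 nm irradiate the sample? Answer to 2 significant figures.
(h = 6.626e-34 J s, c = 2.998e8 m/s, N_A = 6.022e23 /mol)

t ≈ 7000 s

Product: 0.960 mg / 242.2 g mol⁻¹ = 3.964e-6 mol.
Photons that must be absorbed: 3.964e-6 / 0.0366 = 1.083e-4 mol.
Photon energy: hc/λ = 4.375e-19 J; per mole, 2.635e5 J mol⁻¹.
Energy required: 1.083e-4 × 2.635e5 = 28.54 J.
Time: 28.54 J / 0.00409 W = 7000 s.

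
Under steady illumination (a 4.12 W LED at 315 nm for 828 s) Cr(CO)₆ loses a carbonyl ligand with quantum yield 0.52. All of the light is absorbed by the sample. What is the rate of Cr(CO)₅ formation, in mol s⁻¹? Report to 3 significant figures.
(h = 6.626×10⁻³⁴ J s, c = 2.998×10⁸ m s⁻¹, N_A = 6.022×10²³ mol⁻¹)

5.64×10⁻⁶ mol s⁻¹

Photon energy at 315 nm: hc/λ = (6.626×10⁻³⁴)(2.998×10⁸)/(315×10⁻⁹) = 6.306×10⁻¹⁹ J.
Energy delivered: (4.12 W)(828 s) = 3411 J.
Photons incident: 3411 / 6.306×10⁻¹⁹ = 5.409×10²¹, i.e. 5.409×10²¹/6.022×10²³ = 0.008982 mol.
Product formed: 0.52 × 0.008982 = 0.004671 mol.
Rate: 0.004671 / 828 s = 5.64×10⁻⁶ mol s⁻¹.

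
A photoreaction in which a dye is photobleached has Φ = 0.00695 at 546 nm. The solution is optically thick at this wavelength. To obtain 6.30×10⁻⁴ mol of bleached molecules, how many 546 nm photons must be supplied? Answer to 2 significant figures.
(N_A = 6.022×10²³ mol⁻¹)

Photons that must be absorbed: 6.30×10⁻⁴ / 0.00695 = 0.09065 mol.
Photon count: 0.09065 × 6.022×10²³ = 5.5×10²².

5.5×10²² photons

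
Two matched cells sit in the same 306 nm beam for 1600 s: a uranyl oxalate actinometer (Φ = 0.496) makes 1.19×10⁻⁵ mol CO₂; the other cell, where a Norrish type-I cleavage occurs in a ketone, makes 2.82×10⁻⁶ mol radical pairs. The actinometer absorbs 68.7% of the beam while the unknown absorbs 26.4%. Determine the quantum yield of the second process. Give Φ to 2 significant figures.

Φ = 0.31

Photons absorbed by the actinometer: 1.19×10⁻⁵ / 0.496 = 2.399×10⁻⁵ mol.
Incident flux: 2.399×10⁻⁵ / 0.687 = 3.492×10⁻⁵ einstein.
Absorbed by unknown: 0.264 × 3.492×10⁻⁵ = 9.219×10⁻⁶ mol.
Φ(unknown) = 2.82×10⁻⁶ / 9.219×10⁻⁶ = 0.31.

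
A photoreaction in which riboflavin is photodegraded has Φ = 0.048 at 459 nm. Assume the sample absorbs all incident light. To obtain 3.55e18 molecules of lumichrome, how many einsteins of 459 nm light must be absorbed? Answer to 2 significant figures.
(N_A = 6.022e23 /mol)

Product: 3.55e18 / 6.022e23 = 5.895e-6 mol.
Photons that must be absorbed: 5.895e-6 / 0.048 = 1.228e-4 mol.

1.2e-4 einstein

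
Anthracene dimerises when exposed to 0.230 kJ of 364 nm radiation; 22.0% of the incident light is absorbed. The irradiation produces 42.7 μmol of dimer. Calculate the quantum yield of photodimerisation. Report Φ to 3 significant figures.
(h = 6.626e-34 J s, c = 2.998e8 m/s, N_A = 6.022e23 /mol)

Product: 42.7 μmol = 4.27e-5 mol.
Photon energy at 364 nm: hc/λ = (6.626e-34)(2.998e8)/(364e-9) = 5.457e-19 J.
Incident energy: 0.230 kJ = 230 J.
Photons incident: 230 / 5.457e-19 = 4.215e20, i.e. 4.215e20/6.022e23 = 6.999e-4 mol.
Photons absorbed: 0.220 × 6.999e-4 = 1.540e-4 mol.
Φ = 4.27e-5 mol / 1.540e-4 mol photons = 0.277.

Φ = 0.277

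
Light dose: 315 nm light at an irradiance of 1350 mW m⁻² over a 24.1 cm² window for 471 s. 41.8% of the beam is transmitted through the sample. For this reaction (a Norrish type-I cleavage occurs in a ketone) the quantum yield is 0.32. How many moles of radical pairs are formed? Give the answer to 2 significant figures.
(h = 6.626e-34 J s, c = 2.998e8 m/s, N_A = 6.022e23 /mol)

Photon energy at 315 nm: hc/λ = (6.626e-34)(2.998e8)/(315e-9) = 6.306e-19 J.
Energy delivered: (1350 mW m⁻²)(24.1e-4 m²)(471 s) = 1.532 J.
Photons incident: 1.532 / 6.306e-19 = 2.429e18, i.e. 2.429e18/6.022e23 = 4.034e-6 mol.
Fraction absorbed: 1 − 41.8/100 = 0.5820.
Photons absorbed: 0.5820 × 4.034e-6 = 2.348e-6 mol.
Product: Φ × n_abs = 0.32 × 2.348e-6 = 7.514e-7 mol.

7.5e-7 mol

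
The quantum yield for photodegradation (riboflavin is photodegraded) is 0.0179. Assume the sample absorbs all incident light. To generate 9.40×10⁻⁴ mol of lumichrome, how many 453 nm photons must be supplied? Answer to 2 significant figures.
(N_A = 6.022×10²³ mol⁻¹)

Photons that must be absorbed: 9.40×10⁻⁴ / 0.0179 = 0.05251 mol.
Photon count: 0.05251 × 6.022×10²³ = 3.2×10²².

3.2×10²² photons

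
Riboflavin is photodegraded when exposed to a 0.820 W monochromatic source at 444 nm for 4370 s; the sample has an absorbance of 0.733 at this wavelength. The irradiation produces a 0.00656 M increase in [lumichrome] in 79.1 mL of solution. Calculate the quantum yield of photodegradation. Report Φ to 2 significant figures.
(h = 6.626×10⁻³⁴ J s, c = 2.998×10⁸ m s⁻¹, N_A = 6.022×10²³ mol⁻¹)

Φ = 0.048

Product: (0.00656 M)(0.0791 L) = 5.189×10⁻⁴ mol.
Photon energy at 444 nm: hc/λ = (6.626×10⁻³⁴)(2.998×10⁸)/(444×10⁻⁹) = 4.474×10⁻¹⁹ J.
Energy delivered: (0.820 W)(4370 s) = 3583 J.
Photons incident: 3583 / 4.474×10⁻¹⁹ = 8.008×10²¹, i.e. 8.008×10²¹/6.022×10²³ = 0.01330 mol.
Fraction absorbed: 1 − 10^(−0.733) = 0.8151.
Photons absorbed: 0.8151 × 0.01330 = 0.01084 mol.
Φ = 5.189×10⁻⁴ mol / 0.01084 mol photons = 0.048.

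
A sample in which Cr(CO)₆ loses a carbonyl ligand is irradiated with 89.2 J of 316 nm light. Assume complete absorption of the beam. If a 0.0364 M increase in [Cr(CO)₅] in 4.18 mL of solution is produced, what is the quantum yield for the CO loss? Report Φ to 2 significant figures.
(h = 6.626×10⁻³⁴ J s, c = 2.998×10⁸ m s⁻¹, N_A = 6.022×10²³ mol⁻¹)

Φ = 0.65

Product: (0.0364 M)(0.00418 L) = 1.522×10⁻⁴ mol.
Photon energy at 316 nm: hc/λ = (6.626×10⁻³⁴)(2.998×10⁸)/(316×10⁻⁹) = 6.286×10⁻¹⁹ J.
Photons incident: 89.2 / 6.286×10⁻¹⁹ = 1.419×10²⁰, i.e. 1.419×10²⁰/6.022×10²³ = 2.356×10⁻⁴ mol.
Φ = 1.522×10⁻⁴ mol / 2.356×10⁻⁴ mol photons = 0.65.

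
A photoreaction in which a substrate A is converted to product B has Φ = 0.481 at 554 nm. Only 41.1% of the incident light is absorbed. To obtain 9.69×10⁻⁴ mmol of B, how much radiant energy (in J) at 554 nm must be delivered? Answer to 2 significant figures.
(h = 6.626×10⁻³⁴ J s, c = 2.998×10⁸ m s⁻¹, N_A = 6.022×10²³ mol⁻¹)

Product: 9.69×10⁻⁴ mmol = 9.69×10⁻⁷ mol.
Photons that must be absorbed: 9.69×10⁻⁷ / 0.481 = 2.015×10⁻⁶ mol.
Incident photons needed: 2.015×10⁻⁶ / 0.411 = 4.903×10⁻⁶ mol.
Photon energy: hc/λ = 3.586×10⁻¹⁹ J; per mole, 2.159×10⁵ J mol⁻¹.
Energy required: 4.903×10⁻⁶ × 2.159×10⁵ = 1.1 J.

1.1 J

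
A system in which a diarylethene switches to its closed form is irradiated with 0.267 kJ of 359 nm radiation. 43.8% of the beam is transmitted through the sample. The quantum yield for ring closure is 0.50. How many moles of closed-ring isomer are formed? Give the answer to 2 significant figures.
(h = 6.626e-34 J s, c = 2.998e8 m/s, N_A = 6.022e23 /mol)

Photon energy at 359 nm: hc/λ = (6.626e-34)(2.998e8)/(359e-9) = 5.533e-19 J.
Incident energy: 0.267 kJ = 267 J.
Photons incident: 267 / 5.533e-19 = 4.826e20, i.e. 4.826e20/6.022e23 = 8.014e-4 mol.
Fraction absorbed: 1 − 43.8/100 = 0.5620.
Photons absorbed: 0.5620 × 8.014e-4 = 4.504e-4 mol.
Product: Φ × n_abs = 0.50 × 4.504e-4 = 2.252e-4 mol.

2.3e-4 mol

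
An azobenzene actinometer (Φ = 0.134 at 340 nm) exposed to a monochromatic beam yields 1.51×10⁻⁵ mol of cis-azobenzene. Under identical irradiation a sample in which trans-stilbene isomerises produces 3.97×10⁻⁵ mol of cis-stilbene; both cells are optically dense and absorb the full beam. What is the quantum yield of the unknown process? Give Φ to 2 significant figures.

Photons absorbed by the actinometer: 1.51×10⁻⁵ / 0.134 = 1.127×10⁻⁴ mol.
Φ(unknown) = 3.97×10⁻⁵ / 1.127×10⁻⁴ = 0.35.

Φ = 0.35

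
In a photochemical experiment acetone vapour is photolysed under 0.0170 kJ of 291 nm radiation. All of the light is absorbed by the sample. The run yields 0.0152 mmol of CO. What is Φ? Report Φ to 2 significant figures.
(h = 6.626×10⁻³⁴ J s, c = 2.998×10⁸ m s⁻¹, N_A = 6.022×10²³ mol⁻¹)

Φ = 0.37

Product: 0.0152 mmol = 1.52×10⁻⁵ mol.
Photon energy at 291 nm: hc/λ = (6.626×10⁻³⁴)(2.998×10⁸)/(291×10⁻⁹) = 6.826×10⁻¹⁹ J.
Incident energy: 0.0170 kJ = 17.0 J.
Photons incident: 17.0 / 6.826×10⁻¹⁹ = 2.490×10¹⁹, i.e. 2.490×10¹⁹/6.022×10²³ = 4.135×10⁻⁵ mol.
Φ = 1.52×10⁻⁵ mol / 4.135×10⁻⁵ mol photons = 0.37.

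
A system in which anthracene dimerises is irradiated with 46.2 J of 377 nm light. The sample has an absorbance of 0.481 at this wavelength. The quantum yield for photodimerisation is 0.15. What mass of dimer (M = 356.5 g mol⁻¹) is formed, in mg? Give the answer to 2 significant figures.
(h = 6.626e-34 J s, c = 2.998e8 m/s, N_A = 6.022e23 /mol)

5.2 mg

Photon energy at 377 nm: hc/λ = (6.626e-34)(2.998e8)/(377e-9) = 5.269e-19 J.
Photons incident: 46.2 / 5.269e-19 = 8.768e19, i.e. 8.768e19/6.022e23 = 1.456e-4 mol.
Fraction absorbed: 1 − 10^(−0.481) = 0.6696.
Photons absorbed: 0.6696 × 1.456e-4 = 9.749e-5 mol.
Product: Φ × n_abs = 0.15 × 9.749e-5 = 1.462e-5 mol.
Mass: 1.462e-5 × 356.5 = 0.005212 g = 5.2 mg.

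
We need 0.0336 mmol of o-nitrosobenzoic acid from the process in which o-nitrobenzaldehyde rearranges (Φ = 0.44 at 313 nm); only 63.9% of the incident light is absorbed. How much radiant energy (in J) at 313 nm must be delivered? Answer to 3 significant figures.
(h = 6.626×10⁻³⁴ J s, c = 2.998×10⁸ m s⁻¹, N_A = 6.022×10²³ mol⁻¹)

45.7 J

Product: 0.0336 mmol = 3.36×10⁻⁵ mol.
Photons that must be absorbed: 3.36×10⁻⁵ / 0.44 = 7.636×10⁻⁵ mol.
Incident photons needed: 7.636×10⁻⁵ / 0.639 = 1.195×10⁻⁴ mol.
Photon energy: hc/λ = 6.347×10⁻¹⁹ J; per mole, 3.822×10⁵ J mol⁻¹.
Energy required: 1.195×10⁻⁴ × 3.822×10⁵ = 45.7 J.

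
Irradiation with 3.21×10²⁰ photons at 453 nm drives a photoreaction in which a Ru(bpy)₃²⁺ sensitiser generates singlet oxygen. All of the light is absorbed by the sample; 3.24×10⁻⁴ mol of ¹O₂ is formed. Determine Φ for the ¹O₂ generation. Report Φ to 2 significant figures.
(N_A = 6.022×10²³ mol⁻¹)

Φ = 0.61

Moles of photons: 3.21×10²⁰ / 6.022×10²³ = 5.330×10⁻⁴ mol.
Φ = 3.24×10⁻⁴ mol / 5.330×10⁻⁴ mol photons = 0.61.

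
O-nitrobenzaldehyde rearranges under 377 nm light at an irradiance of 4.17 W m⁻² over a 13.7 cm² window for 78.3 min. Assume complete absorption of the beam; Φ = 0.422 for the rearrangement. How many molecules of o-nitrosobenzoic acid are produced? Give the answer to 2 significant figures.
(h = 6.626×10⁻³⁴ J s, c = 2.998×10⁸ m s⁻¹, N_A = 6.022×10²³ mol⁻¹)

Photon energy at 377 nm: hc/λ = (6.626×10⁻³⁴)(2.998×10⁸)/(377×10⁻⁹) = 5.269×10⁻¹⁹ J.
Energy delivered: (4.17 W m⁻²)(13.7×10⁻⁴ m²)(4698 s) = 26.84 J.
Photons incident: 26.84 / 5.269×10⁻¹⁹ = 5.094×10¹⁹, i.e. 5.094×10¹⁹/6.022×10²³ = 8.459×10⁻⁵ mol.
Product: Φ × n_abs = 0.422 × 8.459×10⁻⁵ = 3.570×10⁻⁵ mol.
As a count: 3.570×10⁻⁵ × 6.022×10²³ = 2.1×10¹⁹.

2.1×10¹⁹ molecules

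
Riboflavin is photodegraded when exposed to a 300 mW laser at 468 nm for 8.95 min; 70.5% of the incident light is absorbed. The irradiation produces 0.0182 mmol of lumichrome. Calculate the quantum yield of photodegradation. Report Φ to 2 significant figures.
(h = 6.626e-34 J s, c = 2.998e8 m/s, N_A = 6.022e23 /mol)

Product: 0.0182 mmol = 1.82e-5 mol.
Photon energy at 468 nm: hc/λ = (6.626e-34)(2.998e8)/(468e-9) = 4.245e-19 J.
Energy delivered: (300 mW)(537 s) = 161.1 J.
Photons incident: 161.1 / 4.245e-19 = 3.795e20, i.e. 3.795e20/6.022e23 = 6.302e-4 mol.
Photons absorbed: 0.705 × 6.302e-4 = 4.443e-4 mol.
Φ = 1.82e-5 mol / 4.443e-4 mol photons = 0.041.

Φ = 0.041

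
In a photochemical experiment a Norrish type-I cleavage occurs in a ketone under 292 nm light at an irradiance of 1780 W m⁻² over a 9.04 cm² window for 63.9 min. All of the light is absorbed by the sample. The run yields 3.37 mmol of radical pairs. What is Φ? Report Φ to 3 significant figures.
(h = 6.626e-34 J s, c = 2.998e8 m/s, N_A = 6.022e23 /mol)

Product: 3.37 mmol = 0.00337 mol.
Photon energy at 292 nm: hc/λ = (6.626e-34)(2.998e8)/(292e-9) = 6.803e-19 J.
Energy delivered: (1780 W m⁻²)(9.04e-4 m²)(3834 s) = 6169 J.
Photons incident: 6169 / 6.803e-19 = 9.068e21, i.e. 9.068e21/6.022e23 = 0.01506 mol.
Φ = 0.00337 mol / 0.01506 mol photons = 0.224.

Φ = 0.224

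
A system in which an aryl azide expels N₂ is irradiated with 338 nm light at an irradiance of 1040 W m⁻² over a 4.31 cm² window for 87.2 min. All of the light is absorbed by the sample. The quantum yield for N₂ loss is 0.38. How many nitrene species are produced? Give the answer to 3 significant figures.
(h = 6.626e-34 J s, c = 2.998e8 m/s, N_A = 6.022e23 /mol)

Photon energy at 338 nm: hc/λ = (6.626e-34)(2.998e8)/(338e-9) = 5.877e-19 J.
Energy delivered: (1040 W m⁻²)(4.31e-4 m²)(5232 s) = 2345 J.
Photons incident: 2345 / 5.877e-19 = 3.990e21, i.e. 3.990e21/6.022e23 = 0.006626 mol.
Product: Φ × n_abs = 0.38 × 0.006626 = 0.002518 mol.
As a count: 0.002518 × 6.022e23 = 1.52e21.

1.52e21 species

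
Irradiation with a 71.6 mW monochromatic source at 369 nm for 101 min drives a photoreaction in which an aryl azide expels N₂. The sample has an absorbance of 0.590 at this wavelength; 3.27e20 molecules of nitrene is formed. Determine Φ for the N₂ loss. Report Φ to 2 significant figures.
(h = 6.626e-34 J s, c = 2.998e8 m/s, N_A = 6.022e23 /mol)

Φ = 0.55

Product: 3.27e20 / 6.022e23 = 5.430e-4 mol.
Photon energy at 369 nm: hc/λ = (6.626e-34)(2.998e8)/(369e-9) = 5.383e-19 J.
Energy delivered: (71.6 mW)(6060 s) = 433.9 J.
Photons incident: 433.9 / 5.383e-19 = 8.061e20, i.e. 8.061e20/6.022e23 = 0.001339 mol.
Fraction absorbed: 1 − 10^(−0.590) = 0.7430.
Photons absorbed: 0.7430 × 0.001339 = 9.949e-4 mol.
Φ = 5.430e-4 mol / 9.949e-4 mol photons = 0.55.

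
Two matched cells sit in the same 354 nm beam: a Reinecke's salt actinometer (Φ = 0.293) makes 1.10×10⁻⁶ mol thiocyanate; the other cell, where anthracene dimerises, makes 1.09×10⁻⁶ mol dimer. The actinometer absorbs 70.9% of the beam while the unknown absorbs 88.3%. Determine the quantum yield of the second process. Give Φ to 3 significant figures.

Φ = 0.233

Photons absorbed by the actinometer: 1.10×10⁻⁶ / 0.293 = 3.754×10⁻⁶ mol.
Incident flux: 3.754×10⁻⁶ / 0.709 = 5.295×10⁻⁶ einstein.
Absorbed by unknown: 0.883 × 5.295×10⁻⁶ = 4.675×10⁻⁶ mol.
Φ(unknown) = 1.09×10⁻⁶ / 4.675×10⁻⁶ = 0.233.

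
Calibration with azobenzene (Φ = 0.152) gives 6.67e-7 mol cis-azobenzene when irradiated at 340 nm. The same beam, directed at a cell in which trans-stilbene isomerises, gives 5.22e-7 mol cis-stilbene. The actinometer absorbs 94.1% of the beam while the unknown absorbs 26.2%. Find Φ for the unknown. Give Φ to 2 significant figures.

Φ = 0.43

Photons absorbed by the actinometer: 6.67e-7 / 0.152 = 4.388e-6 mol.
Incident flux: 4.388e-6 / 0.941 = 4.663e-6 einstein.
Absorbed by unknown: 0.262 × 4.663e-6 = 1.222e-6 mol.
Φ(unknown) = 5.22e-7 / 1.222e-6 = 0.43.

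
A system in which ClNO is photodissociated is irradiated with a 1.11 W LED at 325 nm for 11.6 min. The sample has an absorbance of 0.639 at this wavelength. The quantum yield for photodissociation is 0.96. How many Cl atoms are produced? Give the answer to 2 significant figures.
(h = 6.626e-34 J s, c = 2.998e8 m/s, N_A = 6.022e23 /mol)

9.3e20 atoms

Photon energy at 325 nm: hc/λ = (6.626e-34)(2.998e8)/(325e-9) = 6.112e-19 J.
Energy delivered: (1.11 W)(696 s) = 772.6 J.
Photons incident: 772.6 / 6.112e-19 = 1.264e21, i.e. 1.264e21/6.022e23 = 0.002099 mol.
Fraction absorbed: 1 − 10^(−0.639) = 0.7704.
Photons absorbed: 0.7704 × 0.002099 = 0.001617 mol.
Product: Φ × n_abs = 0.96 × 0.001617 = 0.001552 mol.
As a count: 0.001552 × 6.022e23 = 9.3e20.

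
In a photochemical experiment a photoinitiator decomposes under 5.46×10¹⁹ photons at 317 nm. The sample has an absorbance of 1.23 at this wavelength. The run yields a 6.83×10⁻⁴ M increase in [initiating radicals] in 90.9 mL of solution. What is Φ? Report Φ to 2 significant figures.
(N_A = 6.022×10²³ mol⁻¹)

Product: (6.83×10⁻⁴ M)(0.0909 L) = 6.208×10⁻⁵ mol.
Moles of photons: 5.46×10¹⁹ / 6.022×10²³ = 9.067×10⁻⁵ mol.
Fraction absorbed: 1 − 10^(−1.23) = 0.9411.
Photons absorbed: 0.9411 × 9.067×10⁻⁵ = 8.533×10⁻⁵ mol.
Φ = 6.208×10⁻⁵ mol / 8.533×10⁻⁵ mol photons = 0.73.

Φ = 0.73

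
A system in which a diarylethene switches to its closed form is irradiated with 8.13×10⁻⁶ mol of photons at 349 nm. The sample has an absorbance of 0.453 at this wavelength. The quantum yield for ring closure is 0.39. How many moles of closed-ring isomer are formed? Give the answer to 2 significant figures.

2.1×10⁻⁶ mol

Fraction absorbed: 1 − 10^(−0.453) = 0.6476.
Photons absorbed: 0.6476 × 8.13×10⁻⁶ = 5.265×10⁻⁶ mol.
Product: Φ × n_abs = 0.39 × 5.265×10⁻⁶ = 2.053×10⁻⁶ mol.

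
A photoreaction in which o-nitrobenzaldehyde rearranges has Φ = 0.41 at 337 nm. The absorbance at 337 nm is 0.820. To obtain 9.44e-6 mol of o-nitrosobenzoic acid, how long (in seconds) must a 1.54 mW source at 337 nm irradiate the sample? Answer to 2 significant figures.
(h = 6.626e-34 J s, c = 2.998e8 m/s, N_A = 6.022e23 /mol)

t ≈ 6300 s

Photons that must be absorbed: 9.44e-6 / 0.41 = 2.302e-5 mol.
Fraction absorbed: 1 − 10^(−0.820) = 0.8486.
Incident photons needed: 2.302e-5 / 0.8486 = 2.713e-5 mol.
Photon energy: hc/λ = 5.895e-19 J; per mole, 3.550e5 J mol⁻¹.
Energy required: 2.713e-5 × 3.550e5 = 9.631 J.
Time: 9.631 J / 0.00154 W = 6300 s.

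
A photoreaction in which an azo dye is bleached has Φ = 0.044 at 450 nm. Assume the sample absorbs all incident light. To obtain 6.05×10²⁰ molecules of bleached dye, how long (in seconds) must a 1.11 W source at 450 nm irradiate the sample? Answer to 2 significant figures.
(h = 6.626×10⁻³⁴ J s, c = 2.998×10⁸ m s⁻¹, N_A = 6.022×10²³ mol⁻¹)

Product: 6.05×10²⁰ / 6.022×10²³ = 0.001005 mol.
Photons that must be absorbed: 0.001005 / 0.044 = 0.02284 mol.
Photon energy: hc/λ = 4.414×10⁻¹⁹ J; per mole, 2.658×10⁵ J mol⁻¹.
Energy required: 0.02284 × 2.658×10⁵ = 6071 J.
Time: 6071 J / 1.11 W = 5500 s.

t ≈ 5500 s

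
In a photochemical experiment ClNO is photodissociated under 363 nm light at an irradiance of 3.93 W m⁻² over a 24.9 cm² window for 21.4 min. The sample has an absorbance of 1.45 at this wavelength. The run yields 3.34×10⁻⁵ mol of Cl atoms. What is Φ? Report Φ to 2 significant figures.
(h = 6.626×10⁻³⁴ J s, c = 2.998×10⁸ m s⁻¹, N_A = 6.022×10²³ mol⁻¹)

Φ = 0.91

Photon energy at 363 nm: hc/λ = (6.626×10⁻³⁴)(2.998×10⁸)/(363×10⁻⁹) = 5.472×10⁻¹⁹ J.
Energy delivered: (3.93 W m⁻²)(24.9×10⁻⁴ m²)(1284 s) = 12.56 J.
Photons incident: 12.56 / 5.472×10⁻¹⁹ = 2.295×10¹⁹, i.e. 2.295×10¹⁹/6.022×10²³ = 3.811×10⁻⁵ mol.
Fraction absorbed: 1 − 10^(−1.45) = 0.9645.
Photons absorbed: 0.9645 × 3.811×10⁻⁵ = 3.676×10⁻⁵ mol.
Φ = 3.34×10⁻⁵ mol / 3.676×10⁻⁵ mol photons = 0.91.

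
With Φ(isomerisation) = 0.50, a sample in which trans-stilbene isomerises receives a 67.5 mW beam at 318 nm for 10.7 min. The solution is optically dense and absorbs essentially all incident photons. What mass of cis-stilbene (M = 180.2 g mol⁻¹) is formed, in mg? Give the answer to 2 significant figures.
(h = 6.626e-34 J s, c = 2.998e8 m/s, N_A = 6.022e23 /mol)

10 mg

Photon energy at 318 nm: hc/λ = (6.626e-34)(2.998e8)/(318e-9) = 6.247e-19 J.
Energy delivered: (67.5 mW)(642 s) = 43.34 J.
Photons incident: 43.34 / 6.247e-19 = 6.938e19, i.e. 6.938e19/6.022e23 = 1.152e-4 mol.
Product: Φ × n_abs = 0.50 × 1.152e-4 = 5.760e-5 mol.
Mass: 5.760e-5 × 180.2 = 0.01038 g = 10 mg.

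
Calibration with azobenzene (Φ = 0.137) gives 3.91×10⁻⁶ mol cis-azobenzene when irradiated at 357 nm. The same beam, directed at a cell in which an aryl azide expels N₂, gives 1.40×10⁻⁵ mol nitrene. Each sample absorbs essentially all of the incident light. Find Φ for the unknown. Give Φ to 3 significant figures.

Photons absorbed by the actinometer: 3.91×10⁻⁶ / 0.137 = 2.854×10⁻⁵ mol.
Φ(unknown) = 1.40×10⁻⁵ / 2.854×10⁻⁵ = 0.491.

Φ = 0.491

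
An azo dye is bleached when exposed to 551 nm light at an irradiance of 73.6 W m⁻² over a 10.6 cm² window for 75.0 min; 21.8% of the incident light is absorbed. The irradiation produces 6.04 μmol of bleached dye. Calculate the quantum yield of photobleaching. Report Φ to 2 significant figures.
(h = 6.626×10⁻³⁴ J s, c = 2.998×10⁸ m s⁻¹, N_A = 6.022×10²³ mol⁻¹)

Product: 6.04 μmol = 6.04×10⁻⁶ mol.
Photon energy at 551 nm: hc/λ = (6.626×10⁻³⁴)(2.998×10⁸)/(551×10⁻⁹) = 3.605×10⁻¹⁹ J.
Energy delivered: (73.6 W m⁻²)(10.6×10⁻⁴ m²)(4500 s) = 351.1 J.
Photons incident: 351.1 / 3.605×10⁻¹⁹ = 9.739×10²⁰, i.e. 9.739×10²⁰/6.022×10²³ = 0.001617 mol.
Photons absorbed: 0.218 × 0.001617 = 3.525×10⁻⁴ mol.
Φ = 6.04×10⁻⁶ mol / 3.525×10⁻⁴ mol photons = 0.017.

Φ = 0.017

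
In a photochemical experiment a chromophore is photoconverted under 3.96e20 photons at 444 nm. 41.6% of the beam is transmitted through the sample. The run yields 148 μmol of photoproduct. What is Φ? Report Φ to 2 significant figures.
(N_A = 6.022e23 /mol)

Product: 148 μmol = 1.48e-4 mol.
Moles of photons: 3.96e20 / 6.022e23 = 6.576e-4 mol.
Fraction absorbed: 1 − 41.6/100 = 0.5840.
Photons absorbed: 0.5840 × 6.576e-4 = 3.840e-4 mol.
Φ = 1.48e-4 mol / 3.840e-4 mol photons = 0.39.

Φ = 0.39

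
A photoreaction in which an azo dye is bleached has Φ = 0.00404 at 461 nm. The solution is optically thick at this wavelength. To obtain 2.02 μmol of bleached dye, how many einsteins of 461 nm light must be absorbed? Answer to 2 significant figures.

5.0×10⁻⁴ einstein

Product: 2.02 μmol = 2.02×10⁻⁶ mol.
Photons that must be absorbed: 2.02×10⁻⁶ / 0.00404 = 5.000×10⁻⁴ mol.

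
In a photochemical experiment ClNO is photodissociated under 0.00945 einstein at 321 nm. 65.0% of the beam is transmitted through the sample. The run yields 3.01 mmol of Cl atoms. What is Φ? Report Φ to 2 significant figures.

Φ = 0.91

Product: 3.01 mmol = 0.00301 mol.
Fraction absorbed: 1 − 65.0/100 = 0.3500.
Photons absorbed: 0.3500 × 0.00945 = 0.003307 mol.
Φ = 0.00301 mol / 0.003307 mol photons = 0.91.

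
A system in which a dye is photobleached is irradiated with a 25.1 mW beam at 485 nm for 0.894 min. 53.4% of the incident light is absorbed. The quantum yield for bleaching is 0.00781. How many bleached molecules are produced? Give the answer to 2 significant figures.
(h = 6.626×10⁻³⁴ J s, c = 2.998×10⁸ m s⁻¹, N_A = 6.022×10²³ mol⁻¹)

Photon energy at 485 nm: hc/λ = (6.626×10⁻³⁴)(2.998×10⁸)/(485×10⁻⁹) = 4.096×10⁻¹⁹ J.
Energy delivered: (25.1 mW)(53.64 s) = 1.346 J.
Photons incident: 1.346 / 4.096×10⁻¹⁹ = 3.286×10¹⁸, i.e. 3.286×10¹⁸/6.022×10²³ = 5.457×10⁻⁶ mol.
Photons absorbed: 0.534 × 5.457×10⁻⁶ = 2.914×10⁻⁶ mol.
Product: Φ × n_abs = 0.00781 × 2.914×10⁻⁶ = 2.276×10⁻⁸ mol.
As a count: 2.276×10⁻⁸ × 6.022×10²³ = 1.4×10¹⁶.

1.4×10¹⁶ bleached molecules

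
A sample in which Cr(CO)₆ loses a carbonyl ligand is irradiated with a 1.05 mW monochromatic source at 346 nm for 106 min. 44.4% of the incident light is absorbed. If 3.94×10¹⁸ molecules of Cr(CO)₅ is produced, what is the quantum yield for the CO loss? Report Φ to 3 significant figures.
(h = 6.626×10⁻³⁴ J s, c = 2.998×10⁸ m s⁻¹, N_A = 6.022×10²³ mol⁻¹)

Φ = 0.763

Product: 3.94×10¹⁸ / 6.022×10²³ = 6.543×10⁻⁶ mol.
Photon energy at 346 nm: hc/λ = (6.626×10⁻³⁴)(2.998×10⁸)/(346×10⁻⁹) = 5.741×10⁻¹⁹ J.
Energy delivered: (1.05 mW)(6360 s) = 6.678 J.
Photons incident: 6.678 / 5.741×10⁻¹⁹ = 1.163×10¹⁹, i.e. 1.163×10¹⁹/6.022×10²³ = 1.931×10⁻⁵ mol.
Photons absorbed: 0.444 × 1.931×10⁻⁵ = 8.574×10⁻⁶ mol.
Φ = 6.543×10⁻⁶ mol / 8.574×10⁻⁶ mol photons = 0.763.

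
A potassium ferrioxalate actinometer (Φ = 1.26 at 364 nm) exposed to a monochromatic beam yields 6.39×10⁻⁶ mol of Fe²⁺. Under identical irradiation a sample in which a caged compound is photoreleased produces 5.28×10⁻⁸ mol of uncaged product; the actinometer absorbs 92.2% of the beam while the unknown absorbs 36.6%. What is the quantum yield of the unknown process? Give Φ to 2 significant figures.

Photons absorbed by the actinometer: 6.39×10⁻⁶ / 1.26 = 5.071×10⁻⁶ mol.
Incident flux: 5.071×10⁻⁶ / 0.922 = 5.500×10⁻⁶ einstein.
Absorbed by unknown: 0.366 × 5.500×10⁻⁶ = 2.013×10⁻⁶ mol.
Φ(unknown) = 5.28×10⁻⁸ / 2.013×10⁻⁶ = 0.026.

Φ = 0.026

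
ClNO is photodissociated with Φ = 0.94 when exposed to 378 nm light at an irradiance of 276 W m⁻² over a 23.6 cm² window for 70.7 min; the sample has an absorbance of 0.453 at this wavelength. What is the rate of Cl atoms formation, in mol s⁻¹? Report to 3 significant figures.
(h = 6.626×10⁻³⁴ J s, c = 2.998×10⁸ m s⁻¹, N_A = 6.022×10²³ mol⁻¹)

Photon energy at 378 nm: hc/λ = (6.626×10⁻³⁴)(2.998×10⁸)/(378×10⁻⁹) = 5.255×10⁻¹⁹ J.
Energy delivered: (276 W m⁻²)(23.6×10⁻⁴ m²)(4242 s) = 2763 J.
Photons incident: 2763 / 5.255×10⁻¹⁹ = 5.258×10²¹, i.e. 5.258×10²¹/6.022×10²³ = 0.008731 mol.
Fraction absorbed: 1 − 10^(−0.453) = 0.6476.
Photons absorbed: 0.6476 × 0.008731 = 0.005654 mol.
Product formed: 0.94 × 0.005654 = 0.005315 mol.
Rate: 0.005315 / 4242 s = 1.25×10⁻⁶ mol s⁻¹.

1.25×10⁻⁶ mol s⁻¹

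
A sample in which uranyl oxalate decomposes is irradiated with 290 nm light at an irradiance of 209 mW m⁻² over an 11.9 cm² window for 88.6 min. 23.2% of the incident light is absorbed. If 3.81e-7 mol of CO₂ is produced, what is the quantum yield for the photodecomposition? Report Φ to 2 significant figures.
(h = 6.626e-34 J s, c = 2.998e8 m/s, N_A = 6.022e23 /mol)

Φ = 0.51

Photon energy at 290 nm: hc/λ = (6.626e-34)(2.998e8)/(290e-9) = 6.850e-19 J.
Energy delivered: (209 mW m⁻²)(11.9e-4 m²)(5316 s) = 1.322 J.
Photons incident: 1.322 / 6.850e-19 = 1.930e18, i.e. 1.930e18/6.022e23 = 3.205e-6 mol.
Photons absorbed: 0.232 × 3.205e-6 = 7.436e-7 mol.
Φ = 3.81e-7 mol / 7.436e-7 mol photons = 0.51.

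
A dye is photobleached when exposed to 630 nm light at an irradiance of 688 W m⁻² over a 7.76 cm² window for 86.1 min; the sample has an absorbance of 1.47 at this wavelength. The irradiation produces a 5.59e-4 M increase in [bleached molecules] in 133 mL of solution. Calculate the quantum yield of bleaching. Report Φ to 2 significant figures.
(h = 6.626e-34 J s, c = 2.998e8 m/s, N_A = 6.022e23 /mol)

Product: (5.59e-4 M)(0.133 L) = 7.435e-5 mol.
Photon energy at 630 nm: hc/λ = (6.626e-34)(2.998e8)/(630e-9) = 3.153e-19 J.
Energy delivered: (688 W m⁻²)(7.76e-4 m²)(5166 s) = 2758 J.
Photons incident: 2758 / 3.153e-19 = 8.747e21, i.e. 8.747e21/6.022e23 = 0.01453 mol.
Fraction absorbed: 1 − 10^(−1.47) = 0.9661.
Photons absorbed: 0.9661 × 0.01453 = 0.01404 mol.
Φ = 7.435e-5 mol / 0.01404 mol photons = 0.0053.

Φ = 0.0053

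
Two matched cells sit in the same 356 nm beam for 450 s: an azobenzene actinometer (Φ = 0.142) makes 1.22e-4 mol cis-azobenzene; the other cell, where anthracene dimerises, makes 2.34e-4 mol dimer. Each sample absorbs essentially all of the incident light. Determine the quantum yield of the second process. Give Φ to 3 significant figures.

Photons absorbed by the actinometer: 1.22e-4 / 0.142 = 8.592e-4 mol.
Φ(unknown) = 2.34e-4 / 8.592e-4 = 0.272.

Φ = 0.272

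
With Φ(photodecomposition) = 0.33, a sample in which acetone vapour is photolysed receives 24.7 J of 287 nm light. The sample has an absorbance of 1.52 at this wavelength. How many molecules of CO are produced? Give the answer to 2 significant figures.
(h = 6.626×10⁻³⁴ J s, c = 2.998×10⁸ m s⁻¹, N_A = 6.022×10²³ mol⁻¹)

1.1×10¹⁹ molecules

Photon energy at 287 nm: hc/λ = (6.626×10⁻³⁴)(2.998×10⁸)/(287×10⁻⁹) = 6.922×10⁻¹⁹ J.
Photons incident: 24.7 / 6.922×10⁻¹⁹ = 3.568×10¹⁹, i.e. 3.568×10¹⁹/6.022×10²³ = 5.925×10⁻⁵ mol.
Fraction absorbed: 1 − 10^(−1.52) = 0.9698.
Photons absorbed: 0.9698 × 5.925×10⁻⁵ = 5.746×10⁻⁵ mol.
Product: Φ × n_abs = 0.33 × 5.746×10⁻⁵ = 1.896×10⁻⁵ mol.
As a count: 1.896×10⁻⁵ × 6.022×10²³ = 1.1×10¹⁹.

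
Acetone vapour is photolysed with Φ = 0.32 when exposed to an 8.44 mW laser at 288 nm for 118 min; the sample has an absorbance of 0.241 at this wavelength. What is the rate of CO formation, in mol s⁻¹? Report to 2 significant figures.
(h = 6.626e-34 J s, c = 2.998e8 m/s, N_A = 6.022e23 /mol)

2.8e-9 mol s⁻¹

Photon energy at 288 nm: hc/λ = (6.626e-34)(2.998e8)/(288e-9) = 6.897e-19 J.
Energy delivered: (8.44 mW)(7080 s) = 59.76 J.
Photons incident: 59.76 / 6.897e-19 = 8.665e19, i.e. 8.665e19/6.022e23 = 1.439e-4 mol.
Fraction absorbed: 1 − 10^(−0.241) = 0.4259.
Photons absorbed: 0.4259 × 1.439e-4 = 6.129e-5 mol.
Product formed: 0.32 × 6.129e-5 = 1.961e-5 mol.
Rate: 1.961e-5 / 7080 s = 2.8e-9 mol s⁻¹.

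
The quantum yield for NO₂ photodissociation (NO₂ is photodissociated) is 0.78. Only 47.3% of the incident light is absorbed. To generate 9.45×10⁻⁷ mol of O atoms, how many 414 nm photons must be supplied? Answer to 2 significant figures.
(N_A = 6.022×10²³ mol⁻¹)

Photons that must be absorbed: 9.45×10⁻⁷ / 0.78 = 1.212×10⁻⁶ mol.
Incident photons needed: 1.212×10⁻⁶ / 0.473 = 2.562×10⁻⁶ mol.
Photon count: 2.562×10⁻⁶ × 6.022×10²³ = 1.5×10¹⁸.

1.5×10¹⁸ photons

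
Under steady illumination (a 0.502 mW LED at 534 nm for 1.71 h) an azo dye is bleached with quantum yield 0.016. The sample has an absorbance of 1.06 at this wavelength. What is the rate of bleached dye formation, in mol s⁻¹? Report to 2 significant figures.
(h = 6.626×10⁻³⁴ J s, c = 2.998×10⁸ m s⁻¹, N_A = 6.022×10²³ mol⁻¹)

3.3×10⁻¹¹ mol s⁻¹

Photon energy at 534 nm: hc/λ = (6.626×10⁻³⁴)(2.998×10⁸)/(534×10⁻⁹) = 3.720×10⁻¹⁹ J.
Energy delivered: (0.502 mW)(6156 s) = 3.090 J.
Photons incident: 3.090 / 3.720×10⁻¹⁹ = 8.306×10¹⁸, i.e. 8.306×10¹⁸/6.022×10²³ = 1.379×10⁻⁵ mol.
Fraction absorbed: 1 − 10^(−1.06) = 0.9129.
Photons absorbed: 0.9129 × 1.379×10⁻⁵ = 1.259×10⁻⁵ mol.
Product formed: 0.016 × 1.259×10⁻⁵ = 2.014×10⁻⁷ mol.
Rate: 2.014×10⁻⁷ / 6156 s = 3.3×10⁻¹¹ mol s⁻¹.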